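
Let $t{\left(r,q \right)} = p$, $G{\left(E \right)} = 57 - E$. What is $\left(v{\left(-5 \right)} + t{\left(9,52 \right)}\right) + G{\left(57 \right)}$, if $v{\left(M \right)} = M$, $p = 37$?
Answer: $32$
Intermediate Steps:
$t{\left(r,q \right)} = 37$
$\left(v{\left(-5 \right)} + t{\left(9,52 \right)}\right) + G{\left(57 \right)} = \left(-5 + 37\right) + \left(57 - 57\right) = 32 + \left(57 - 57\right) = 32 + 0 = 32$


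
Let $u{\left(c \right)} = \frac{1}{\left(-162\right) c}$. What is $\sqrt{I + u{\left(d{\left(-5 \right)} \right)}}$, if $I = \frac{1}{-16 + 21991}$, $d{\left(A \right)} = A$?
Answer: $\frac{7 \sqrt{18166}}{26370} \approx 0.035778$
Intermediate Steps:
$I = \frac{1}{21975} \approx 4.5506 \cdot 10^{-5}$
$u{\left(c \right)} = - \frac{1}{162 c}$
$\sqrt{I + u{\left(d{\left(-5 \right)} \right)}} = \sqrt{\frac{1}{21975} - \frac{1}{162 \left(-5\right)}} = \sqrt{\frac{1}{21975} - - \frac{1}{810}} = \sqrt{\frac{1}{21975} + \frac{1}{810}} = \sqrt{\frac{1519}{1186650}} = \frac{7 \sqrt{18166}}{26370}$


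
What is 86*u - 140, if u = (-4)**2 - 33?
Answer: -1602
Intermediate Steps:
u = -17 (u = 16 - 33 = -17)
86*u - 140 = 86*(-17) - 140 = -1462 - 140 = -1602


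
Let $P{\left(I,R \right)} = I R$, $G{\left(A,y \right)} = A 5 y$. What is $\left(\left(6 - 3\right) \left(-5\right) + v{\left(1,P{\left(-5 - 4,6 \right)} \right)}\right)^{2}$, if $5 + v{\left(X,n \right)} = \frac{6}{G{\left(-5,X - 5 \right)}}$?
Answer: $\frac{994009}{2500} \approx 397.6$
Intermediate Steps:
$G{\left(A,y \right)} = 5 A y$
$v{\left(X,n \right)} = -5 + \frac{6}{125 - 25 X}$ ($v{\left(X,n \right)} = -5 + \frac{6}{5 \left(-5\right) \left(X - 5\right)} = -5 + \frac{6}{5 \left(-5\right) \left(-5 + X\right)} = -5 + \frac{6}{125 - 25 X}$)
$\left(\left(6 - 3\right) \left(-5\right) + v{\left(1,P{\left(-5 - 4,6 \right)} \right)}\right)^{2} = \left(\left(6 - 3\right) \left(-5\right) + \frac{619 - 125}{25 \left(-5 + 1\right)}\right)^{2} = \left(3 \left(-5\right) + \frac{619 - 125}{25 \left(-4\right)}\right)^{2} = \left(-15 + \frac{1}{25} \left(- \frac{1}{4}\right) 494\right)^{2} = \left(-15 - \frac{247}{50}\right)^{2} = \left(- \frac{997}{50}\right)^{2} = \frac{994009}{2500}$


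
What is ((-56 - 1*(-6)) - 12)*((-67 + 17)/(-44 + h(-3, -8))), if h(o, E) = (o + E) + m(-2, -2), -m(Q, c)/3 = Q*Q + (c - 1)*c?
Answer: -620/17 ≈ -36.471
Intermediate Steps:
m(Q, c) = -3*Q**2 - 3*c*(-1 + c) (m(Q, c) = -3*(Q*Q + (c - 1)*c) = -3*(Q**2 + (-1 + c)*c) = -3*(Q**2 + c*(-1 + c)) = -3*Q**2 - 3*c*(-1 + c))
h(o, E) = -30 + E + o (h(o, E) = (o + E) + (-3*(-2)**2 - 3*(-2)**2 + 3*(-2)) = (E + o) + (-3*4 - 3*4 - 6) = (E + o) + (-12 - 12 - 6) = (E + o) - 30 = -30 + E + o)
((-56 - 1*(-6)) - 12)*((-67 + 17)/(-44 + h(-3, -8))) = ((-56 - 1*(-6)) - 12)*((-67 + 17)/(-44 + (-30 - 8 - 3))) = ((-56 + 6) - 12)*(-50/(-44 - 41)) = (-50 - 12)*(-50/(-85)) = -(-3100)*(-1)/85 = -62*10/17 = -620/17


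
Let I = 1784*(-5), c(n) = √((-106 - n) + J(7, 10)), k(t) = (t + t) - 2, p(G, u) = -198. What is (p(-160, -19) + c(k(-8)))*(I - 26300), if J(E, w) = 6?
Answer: 6973560 - 35220*I*√82 ≈ 6.9736e+6 - 3.1893e+5*I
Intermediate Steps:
k(t) = -2 + 2*t (k(t) = 2*t - 2 = -2 + 2*t)
c(n) = √(-100 - n) (c(n) = √((-106 - n) + 6) = √(-100 - n))
I = -8920
(p(-160, -19) + c(k(-8)))*(I - 26300) = (-198 + √(-100 - (-2 + 2*(-8))))*(-8920 - 26300) = (-198 + √(-100 - (-2 - 16)))*(-35220) = (-198 + √(-100 - 1*(-18)))*(-35220) = (-198 + √(-100 + 18))*(-35220) = (-198 + √(-82))*(-35220) = (-198 + I*√82)*(-35220) = 6973560 - 35220*I*√82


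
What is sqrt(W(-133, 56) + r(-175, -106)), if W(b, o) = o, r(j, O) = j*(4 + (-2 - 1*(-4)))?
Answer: I*sqrt(994) ≈ 31.528*I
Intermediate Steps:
r(j, O) = 6*j (r(j, O) = j*(4 + (-2 + 4)) = j*(4 + 2) = j*6 = 6*j)
sqrt(W(-133, 56) + r(-175, -106)) = sqrt(56 + 6*(-175)) = sqrt(56 - 1050) = sqrt(-994) = I*sqrt(994)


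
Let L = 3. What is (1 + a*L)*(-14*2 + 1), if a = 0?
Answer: -27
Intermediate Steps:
(1 + a*L)*(-14*2 + 1) = (1 + 0*3)*(-14*2 + 1) = (1 + 0)*(-28 + 1) = 1*(-27) = -27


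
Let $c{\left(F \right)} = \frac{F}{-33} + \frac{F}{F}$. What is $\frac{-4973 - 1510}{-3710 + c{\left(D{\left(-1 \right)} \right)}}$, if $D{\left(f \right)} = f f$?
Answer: $\frac{213939}{122398} \approx 1.7479$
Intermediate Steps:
$D{\left(f \right)} = f^{2}$
$c{\left(F \right)} = 1 - \frac{F}{33}$ ($c{\left(F \right)} = F \left(- \frac{1}{33}\right) + 1 = - \frac{F}{33} + 1 = 1 - \frac{F}{33}$)
$\frac{-4973 - 1510}{-3710 + c{\left(D{\left(-1 \right)} \right)}} = \frac{-4973 - 1510}{-3710 + \left(1 - \frac{\left(-1\right)^{2}}{33}\right)} = - \frac{6483}{-3710 + \left(1 - \frac{1}{33}\right)} = - \frac{6483}{-3710 + \frac{32}{33}} = - \frac{6483}{- \frac{122398}{33}} = \left(-6483\right) \left(- \frac{33}{122398}\right) = \frac{213939}{122398}$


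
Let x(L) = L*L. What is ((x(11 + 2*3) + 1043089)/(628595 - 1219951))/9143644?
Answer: -521689/2703574370632 ≈ -1.9296e-7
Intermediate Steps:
x(L) = L**2
((x(11 + 2*3) + 1043089)/(628595 - 1219951))/9143644 = (((11 + 2*3)**2 + 1043089)/(628595 - 1219951))/9143644 = (((11 + 6)**2 + 1043089)/(-591356))*(1/9143644) = ((17**2 + 1043089)*(-1/591356))*(1/9143644) = ((289 + 1043089)*(-1/591356))*(1/9143644) = (1043378*(-1/591356))*(1/9143644) = -521689/295678*1/9143644 = -521689/2703574370632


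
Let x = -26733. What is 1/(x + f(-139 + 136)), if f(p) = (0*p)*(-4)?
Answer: -1/26733 ≈ -3.7407e-5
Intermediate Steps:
f(p) = 0 (f(p) = 0*(-4) = 0)
1/(x + f(-139 + 136)) = 1/(-26733 + 0) = 1/(-26733) = -1/26733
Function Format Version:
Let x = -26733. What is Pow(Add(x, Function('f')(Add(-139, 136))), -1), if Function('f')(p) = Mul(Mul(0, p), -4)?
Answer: Rational(-1, 26733) ≈ -3.7407e-5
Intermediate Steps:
Function('f')(p) = 0 (Function('f')(p) = Mul(0, -4) = 0)
Pow(Add(x, Function('f')(Add(-139, 136))), -1) = Pow(Add(-26733, 0), -1) = Pow(-26733, -1) = Rational(-1, 26733)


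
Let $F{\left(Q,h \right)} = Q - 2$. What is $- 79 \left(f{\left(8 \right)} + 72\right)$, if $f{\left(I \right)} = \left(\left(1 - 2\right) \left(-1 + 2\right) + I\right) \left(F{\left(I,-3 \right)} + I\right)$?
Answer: $-13430$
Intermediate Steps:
$F{\left(Q,h \right)} = -2 + Q$ ($F{\left(Q,h \right)} = Q - 2 = -2 + Q$)
$f{\left(I \right)} = \left(-1 + I\right) \left(-2 + 2 I\right)$ ($f{\left(I \right)} = \left(\left(1 - 2\right) \left(-1 + 2\right) + I\right) \left(\left(-2 + I\right) + I\right) = \left(\left(-1\right) 1 + I\right) \left(-2 + 2 I\right) = \left(-1 + I\right) \left(-2 + 2 I\right)$)
$- 79 \left(f{\left(8 \right)} + 72\right) = - 79 \left(\left(2 - 32 + 2 \cdot 8^{2}\right) + 72\right) = - 79 \left(\left(2 - 32 + 2 \cdot 64\right) + 72\right) = - 79 \left(\left(2 - 32 + 128\right) + 72\right) = - 79 \left(98 + 72\right) = \left(-79\right) 170 = -13430$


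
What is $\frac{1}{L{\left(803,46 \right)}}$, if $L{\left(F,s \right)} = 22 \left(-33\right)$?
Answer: $- \frac{1}{726} \approx -0.0013774$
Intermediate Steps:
$L{\left(F,s \right)} = -726$
$\frac{1}{L{\left(803,46 \right)}} = \frac{1}{-726} = - \frac{1}{726}$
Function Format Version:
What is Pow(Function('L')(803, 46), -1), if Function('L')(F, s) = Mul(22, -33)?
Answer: Rational(-1, 726) ≈ -0.0013774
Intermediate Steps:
Function('L')(F, s) = -726
Pow(Function('L')(803, 46), -1) = Pow(-726, -1) = Rational(-1, 726)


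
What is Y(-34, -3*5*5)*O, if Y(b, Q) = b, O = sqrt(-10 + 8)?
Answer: -34*I*sqrt(2) ≈ -48.083*I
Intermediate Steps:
O = I*sqrt(2) (O = sqrt(-2) = I*sqrt(2) ≈ 1.4142*I)
Y(-34, -3*5*5)*O = -34*I*sqrt(2)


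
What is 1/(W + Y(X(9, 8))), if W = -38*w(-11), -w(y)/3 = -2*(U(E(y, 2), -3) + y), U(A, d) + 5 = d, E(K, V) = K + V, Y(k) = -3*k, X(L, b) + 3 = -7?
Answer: 1/4362 ≈ 0.00022925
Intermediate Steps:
X(L, b) = -10 (X(L, b) = -3 - 7 = -10)
U(A, d) = -5 + d
w(y) = -48 + 6*y (w(y) = -(-6)*((-5 - 3) + y) = -(-6)*(-8 + y) = -3*(16 - 2*y) = -48 + 6*y)
W = 4332 (W = -38*(-48 + 6*(-11)) = -38*(-48 - 66) = -38*(-114) = 4332)
1/(W + Y(X(9, 8))) = 1/(4332 - 3*(-10)) = 1/(4332 + 30) = 1/4362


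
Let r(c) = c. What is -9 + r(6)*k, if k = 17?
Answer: 93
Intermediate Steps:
-9 + r(6)*k = -9 + 6*17 = -9 + 102 = 93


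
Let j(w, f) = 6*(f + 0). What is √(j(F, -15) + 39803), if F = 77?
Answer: √39713 ≈ 199.28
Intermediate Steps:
j(w, f) = 6*f
√(j(F, -15) + 39803) = √(6*(-15) + 39803) = √(-90 + 39803) = √39713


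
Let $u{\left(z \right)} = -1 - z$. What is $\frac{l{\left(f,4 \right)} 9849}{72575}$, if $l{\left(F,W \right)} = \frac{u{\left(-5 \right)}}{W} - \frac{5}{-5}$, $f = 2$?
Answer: $\frac{19698}{72575} \approx 0.27142$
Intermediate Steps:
$l{\left(F,W \right)} = 1 + \frac{4}{W}$ ($l{\left(F,W \right)} = \frac{-1 - -5}{W} - \frac{5}{-5} = \frac{-1 + 5}{W} - -1 = \frac{4}{W} + 1 = 1 + \frac{4}{W}$)
$\frac{l{\left(f,4 \right)} 9849}{72575} = \frac{\frac{4 + 4}{4} \cdot 9849}{72575} = \frac{1}{4} \cdot 8 \cdot 9849 \cdot \frac{1}{72575} = 2 \cdot 9849 \cdot \frac{1}{72575} = 19698 \cdot \frac{1}{72575} = \frac{19698}{72575}$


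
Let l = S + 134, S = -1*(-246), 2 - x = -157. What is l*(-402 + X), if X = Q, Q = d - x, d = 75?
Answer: -184680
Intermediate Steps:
x = 159 (x = 2 - 1*(-157) = 2 + 157 = 159)
S = 246
Q = -84 (Q = 75 - 1*159 = 75 - 159 = -84)
X = -84
l = 380 (l = 246 + 134 = 380)
l*(-402 + X) = 380*(-402 - 84) = 380*(-486) = -184680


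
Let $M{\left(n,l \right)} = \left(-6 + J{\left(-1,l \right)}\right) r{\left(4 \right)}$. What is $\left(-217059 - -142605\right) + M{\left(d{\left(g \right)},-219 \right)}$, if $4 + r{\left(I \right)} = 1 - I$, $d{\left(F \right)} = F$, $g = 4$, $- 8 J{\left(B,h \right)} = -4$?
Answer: $- \frac{148831}{2} \approx -74416.0$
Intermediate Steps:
$J{\left(B,h \right)} = \frac{1}{2}$ ($J{\left(B,h \right)} = \left(- \frac{1}{8}\right) \left(-4\right) = \frac{1}{2}$)
$r{\left(I \right)} = -3 - I$ ($r{\left(I \right)} = -4 - \left(-1 + I\right) = -3 - I$)
$M{\left(n,l \right)} = \frac{77}{2}$ ($M{\left(n,l \right)} = \left(-6 + \frac{1}{2}\right) \left(-3 - 4\right) = - \frac{11 \left(-3 - 4\right)}{2} = \left(- \frac{11}{2}\right) \left(-7\right) = \frac{77}{2}$)
$\left(-217059 - -142605\right) + M{\left(d{\left(g \right)},-219 \right)} = \left(-217059 - -142605\right) + \frac{77}{2} = \left(-217059 + 142605\right) + \frac{77}{2} = -74454 + \frac{77}{2} = - \frac{148831}{2}$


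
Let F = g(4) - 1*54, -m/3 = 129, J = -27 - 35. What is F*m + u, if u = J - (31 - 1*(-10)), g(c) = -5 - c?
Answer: 24278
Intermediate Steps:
J = -62
m = -387 (m = -3*129 = -387)
F = -63 (F = (-5 - 1*4) - 1*54 = (-5 - 4) - 54 = -9 - 54 = -63)
u = -103 (u = -62 - (31 - 1*(-10)) = -62 - (31 + 10) = -62 - 1*41 = -62 - 41 = -103)
F*m + u = -63*(-387) - 103 = 24381 - 103 = 24278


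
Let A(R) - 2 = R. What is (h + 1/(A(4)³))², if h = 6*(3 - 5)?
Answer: 6713281/46656 ≈ 143.89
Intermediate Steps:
A(R) = 2 + R
h = -12 (h = 6*(-2) = -12)
(h + 1/(A(4)³))² = (-12 + 1/((2 + 4)³))² = (-12 + 1/(6³))² = (-12 + 1/216)² = (-2591/216)² = 6713281/46656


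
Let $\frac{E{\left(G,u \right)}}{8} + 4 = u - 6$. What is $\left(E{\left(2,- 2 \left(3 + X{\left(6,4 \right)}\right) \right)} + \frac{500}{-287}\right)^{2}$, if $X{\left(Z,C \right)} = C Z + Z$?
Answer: $\frac{30623600016}{82369} \approx 3.7179 \cdot 10^{5}$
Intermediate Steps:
$X{\left(Z,C \right)} = Z + C Z$
$E{\left(G,u \right)} = -80 + 8 u$ ($E{\left(G,u \right)} = -32 + 8 \left(u - 6\right) = -32 + 8 \left(-6 + u\right) = -32 + \left(-48 + 8 u\right) = -80 + 8 u$)
$\left(E{\left(2,- 2 \left(3 + X{\left(6,4 \right)}\right) \right)} + \frac{500}{-287}\right)^{2} = \left(\left(-80 + 8 \left(- 2 \left(3 + 6 \left(1 + 4\right)\right)\right)\right) + \frac{500}{-287}\right)^{2} = \left(\left(-80 + 8 \left(- 2 \left(3 + 6 \cdot 5\right)\right)\right) + 500 \left(- \frac{1}{287}\right)\right)^{2} = \left(\left(-80 + 8 \left(- 2 \left(3 + 30\right)\right)\right) - \frac{500}{287}\right)^{2} = \left(\left(-80 + 8 \left(\left(-2\right) 33\right)\right) - \frac{500}{287}\right)^{2} = \left(\left(-80 + 8 \left(-66\right)\right) - \frac{500}{287}\right)^{2} = \left(\left(-80 - 528\right) - \frac{500}{287}\right)^{2} = \left(-608 - \frac{500}{287}\right)^{2} = \left(- \frac{174996}{287}\right)^{2} = \frac{30623600016}{82369}$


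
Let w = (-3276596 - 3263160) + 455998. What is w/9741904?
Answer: -3041879/4870952 ≈ -0.62449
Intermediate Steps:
w = -6083758 (w = -6539756 + 455998 = -6083758)
w/9741904 = -6083758/9741904 = -6083758*1/9741904 = -3041879/4870952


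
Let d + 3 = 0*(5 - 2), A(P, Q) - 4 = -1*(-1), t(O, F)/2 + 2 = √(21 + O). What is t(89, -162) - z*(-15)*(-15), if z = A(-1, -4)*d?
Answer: 3371 + 2*√110 ≈ 3392.0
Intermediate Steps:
t(O, F) = -4 + 2*√(21 + O)
A(P, Q) = 5 (A(P, Q) = 4 - 1*(-1) = 4 + 1 = 5)
d = -3 (d = -3 + 0*(5 - 2) = -3 + 0*3 = -3 + 0 = -3)
z = -15 (z = 5*(-3) = -15)
t(89, -162) - z*(-15)*(-15) = (-4 + 2*√(21 + 89)) - (-15*(-15))*(-15) = (-4 + 2*√110) - 225*(-15) = (-4 + 2*√110) - 1*(-3375) = (-4 + 2*√110) + 3375 = 3371 + 2*√110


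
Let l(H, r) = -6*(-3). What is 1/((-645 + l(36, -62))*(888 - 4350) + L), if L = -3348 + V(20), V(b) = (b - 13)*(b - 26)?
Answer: 1/2167284 ≈ 4.6141e-7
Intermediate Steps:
l(H, r) = 18
V(b) = (-26 + b)*(-13 + b) (V(b) = (-13 + b)*(-26 + b) = (-26 + b)*(-13 + b))
L = -3390 (L = -3348 + (338 + 20² - 39*20) = -3348 + (338 + 400 - 780) = -3348 - 42 = -3390)
1/((-645 + l(36, -62))*(888 - 4350) + L) = 1/((-645 + 18)*(888 - 4350) - 3390) = 1/(-627*(-3462) - 3390) = 1/(2170674 - 3390) = 1/2167284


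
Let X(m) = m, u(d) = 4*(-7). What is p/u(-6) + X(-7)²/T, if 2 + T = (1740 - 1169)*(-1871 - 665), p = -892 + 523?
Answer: 267166015/20272812 ≈ 13.179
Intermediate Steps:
u(d) = -28
p = -369
T = -1448058 (T = -2 + (1740 - 1169)*(-1871 - 665) = -2 + 571*(-2536) = -2 - 1448056 = -1448058)
p/u(-6) + X(-7)²/T = -369/(-28) + (-7)²/(-1448058) = -369*(-1/28) + 49*(-1/1448058) = 369/28 - 49/1448058 = 267166015/20272812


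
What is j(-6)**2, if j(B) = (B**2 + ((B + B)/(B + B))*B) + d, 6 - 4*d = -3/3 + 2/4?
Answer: 64009/64 ≈ 1000.1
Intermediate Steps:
d = 13/8 (d = 3/2 - (-3/3 + 2/4)/4 = 3/2 - (-3*1/3 + 2*(1/4))/4 = 3/2 - (-1 + 1/2)/4 = 3/2 - 1/4*(-1/2) = 3/2 + 1/8 = 13/8 ≈ 1.6250)
j(B) = 13/8 + B + B**2 (j(B) = (B**2 + ((B + B)/(B + B))*B) + 13/8 = (B**2 + ((2*B)/((2*B)))*B) + 13/8 = (B**2 + ((2*B)*(1/(2*B)))*B) + 13/8 = (B**2 + 1*B) + 13/8 = (B**2 + B) + 13/8 = (B + B**2) + 13/8 = 13/8 + B + B**2)
j(-6)**2 = (13/8 - 6 + (-6)**2)**2 = (13/8 - 6 + 36)**2 = (253/8)**2 = 64009/64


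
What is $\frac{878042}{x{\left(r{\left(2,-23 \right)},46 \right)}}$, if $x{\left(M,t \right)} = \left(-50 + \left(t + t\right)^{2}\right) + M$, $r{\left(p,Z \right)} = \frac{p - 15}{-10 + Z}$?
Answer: $\frac{28975386}{277675} \approx 104.35$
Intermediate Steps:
$r{\left(p,Z \right)} = \frac{-15 + p}{-10 + Z}$
$x{\left(M,t \right)} = -50 + M + 4 t^{2}$ ($x{\left(M,t \right)} = \left(-50 + \left(2 t\right)^{2}\right) + M = \left(-50 + 4 t^{2}\right) + M = -50 + M + 4 t^{2}$)
$\frac{878042}{x{\left(r{\left(2,-23 \right)},46 \right)}} = \frac{878042}{-50 + \frac{-15 + 2}{-10 - 23} + 4 \cdot 46^{2}} = \frac{878042}{-50 + \frac{1}{-33} \left(-13\right) + 4 \cdot 2116} = \frac{878042}{-50 - - \frac{13}{33} + 8464} = \frac{878042}{-50 + \frac{13}{33} + 8464} = \frac{878042}{\frac{277675}{33}} = 878042 \cdot \frac{33}{277675} = \frac{28975386}{277675}$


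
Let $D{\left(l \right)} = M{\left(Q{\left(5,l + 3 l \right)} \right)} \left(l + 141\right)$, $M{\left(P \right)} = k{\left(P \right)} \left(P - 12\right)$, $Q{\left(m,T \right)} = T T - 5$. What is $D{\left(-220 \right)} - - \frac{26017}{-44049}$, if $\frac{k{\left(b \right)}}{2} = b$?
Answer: $- \frac{4173606413056218487}{44049} \approx -9.4749 \cdot 10^{13}$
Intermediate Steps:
$k{\left(b \right)} = 2 b$
$Q{\left(m,T \right)} = -5 + T^{2}$ ($Q{\left(m,T \right)} = T^{2} - 5 = -5 + T^{2}$)
$M{\left(P \right)} = 2 P \left(-12 + P\right)$ ($M{\left(P \right)} = 2 P \left(P - 12\right) = 2 P \left(-12 + P\right)$)
$D{\left(l \right)} = 2 \left(-17 + 16 l^{2}\right) \left(-5 + 16 l^{2}\right) \left(141 + l\right)$ ($D{\left(l \right)} = 2 \left(-5 + \left(l + 3 l\right)^{2}\right) \left(-12 + \left(-5 + \left(l + 3 l\right)^{2}\right)\right) \left(l + 141\right) = 2 \left(-5 + \left(4 l\right)^{2}\right) \left(-12 + \left(-5 + \left(4 l\right)^{2}\right)\right) \left(141 + l\right) = 2 \left(-5 + 16 l^{2}\right) \left(-12 + \left(-5 + 16 l^{2}\right)\right) \left(141 + l\right) = 2 \left(-5 + 16 l^{2}\right) \left(-17 + 16 l^{2}\right) \left(141 + l\right) = 2 \left(-17 + 16 l^{2}\right) \left(-5 + 16 l^{2}\right) \left(141 + l\right)$)
$D{\left(-220 \right)} - - \frac{26017}{-44049} = 2 \left(-17 + 16 \left(-220\right)^{2}\right) \left(-5 + 16 \left(-220\right)^{2}\right) \left(141 - 220\right) - - \frac{26017}{-44049} = 2 \left(-17 + 16 \cdot 48400\right) \left(-5 + 16 \cdot 48400\right) \left(-79\right) - \left(-26017\right) \left(- \frac{1}{44049}\right) = 2 \left(-17 + 774400\right) \left(-5 + 774400\right) \left(-79\right) - \frac{26017}{44049} = 2 \cdot 774383 \cdot 774395 \left(-79\right) - \frac{26017}{44049} = -94749175079030 - \frac{26017}{44049} = - \frac{4173606413056218487}{44049}$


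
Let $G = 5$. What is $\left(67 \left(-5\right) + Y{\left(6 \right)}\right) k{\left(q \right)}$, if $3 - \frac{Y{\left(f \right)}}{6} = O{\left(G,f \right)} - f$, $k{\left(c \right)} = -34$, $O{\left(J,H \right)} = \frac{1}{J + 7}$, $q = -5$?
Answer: $9571$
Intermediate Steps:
$O{\left(J,H \right)} = \frac{1}{7 + J}$
$Y{\left(f \right)} = \frac{35}{2} + 6 f$ ($Y{\left(f \right)} = 18 - 6 \left(\frac{1}{7 + 5} - f\right) = 18 - 6 \left(\frac{1}{12} - f\right) = 18 + \left(- \frac{1}{2} + 6 f\right) = \frac{35}{2} + 6 f$)
$\left(67 \left(-5\right) + Y{\left(6 \right)}\right) k{\left(q \right)} = \left(67 \left(-5\right) + \left(\frac{35}{2} + 6 \cdot 6\right)\right) \left(-34\right) = \left(-335 + \left(\frac{35}{2} + 36\right)\right) \left(-34\right) = \left(-335 + \frac{107}{2}\right) \left(-34\right) = \left(- \frac{563}{2}\right) \left(-34\right) = 9571$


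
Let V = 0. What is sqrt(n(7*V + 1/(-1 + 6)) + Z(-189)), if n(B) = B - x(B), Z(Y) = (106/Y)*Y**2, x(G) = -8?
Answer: I*sqrt(500645)/5 ≈ 141.51*I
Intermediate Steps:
Z(Y) = 106*Y
n(B) = 8 + B (n(B) = B - 1*(-8) = B + 8 = 8 + B)
sqrt(n(7*V + 1/(-1 + 6)) + Z(-189)) = sqrt((8 + (7*0 + 1/(-1 + 6))) + 106*(-189)) = sqrt((8 + (0 + 1/5)) - 20034) = sqrt((8 + 1/5) - 20034) = sqrt(41/5 - 20034) = sqrt(-100129/5) = I*sqrt(500645)/5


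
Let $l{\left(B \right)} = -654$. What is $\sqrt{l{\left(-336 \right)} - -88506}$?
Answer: $2 \sqrt{21963} \approx 296.4$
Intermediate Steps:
$\sqrt{l{\left(-336 \right)} - -88506} = \sqrt{-654 - -88506} = \sqrt{-654 + 88506} = \sqrt{87852} = 2 \sqrt{21963}$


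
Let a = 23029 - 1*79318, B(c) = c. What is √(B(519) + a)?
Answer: 13*I*√330 ≈ 236.16*I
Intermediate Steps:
a = -56289 (a = 23029 - 79318 = -56289)
√(B(519) + a) = √(519 - 56289) = √(-55770) = 13*I*√330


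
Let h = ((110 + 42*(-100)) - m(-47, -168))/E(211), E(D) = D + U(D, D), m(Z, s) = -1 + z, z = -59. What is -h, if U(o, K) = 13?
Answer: 2015/112 ≈ 17.991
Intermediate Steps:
m(Z, s) = -60 (m(Z, s) = -1 - 59 = -60)
E(D) = 13 + D (E(D) = D + 13 = 13 + D)
h = -2015/112 (h = ((110 + 42*(-100)) - 1*(-60))/(13 + 211) = ((110 - 4200) + 60)/224 = (-4090 + 60)*(1/224) = -4030*1/224 = -2015/112 ≈ -17.991)
-h = -1*(-2015/112) = 2015/112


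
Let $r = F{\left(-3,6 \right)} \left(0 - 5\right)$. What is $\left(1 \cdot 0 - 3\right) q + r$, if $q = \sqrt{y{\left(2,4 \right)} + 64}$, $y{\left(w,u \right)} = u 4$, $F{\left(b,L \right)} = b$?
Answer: $15 - 12 \sqrt{5} \approx -11.833$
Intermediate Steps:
$r = 15$ ($r = - 3 \left(0 - 5\right) = \left(-3\right) \left(-5\right) = 15$)
$y{\left(w,u \right)} = 4 u$
$q = 4 \sqrt{5}$ ($q = \sqrt{4 \cdot 4 + 64} = \sqrt{16 + 64} = \sqrt{80} = 4 \sqrt{5} \approx 8.9443$)
$\left(1 \cdot 0 - 3\right) q + r = \left(1 \cdot 0 - 3\right) 4 \sqrt{5} + 15 = \left(0 - 3\right) 4 \sqrt{5} + 15 = - 3 \cdot 4 \sqrt{5} + 15 = - 12 \sqrt{5} + 15 = 15 - 12 \sqrt{5}$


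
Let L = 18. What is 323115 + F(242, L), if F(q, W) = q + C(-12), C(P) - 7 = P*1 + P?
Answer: 323340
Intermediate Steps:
C(P) = 7 + 2*P (C(P) = 7 + (P*1 + P) = 7 + (P + P) = 7 + 2*P)
F(q, W) = -17 + q (F(q, W) = q + (7 + 2*(-12)) = q + (7 - 24) = q - 17 = -17 + q)
323115 + F(242, L) = 323115 + (-17 + 242) = 323115 + 225 = 323340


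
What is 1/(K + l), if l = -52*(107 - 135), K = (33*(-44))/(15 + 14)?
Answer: 29/40772 ≈ 0.00071127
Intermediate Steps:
K = -1452/29 ≈ -50.069
l = 1456 (l = -52*(-28) = 1456)
1/(K + l) = 1/(-1452/29 + 1456) = 1/(40772/29) = 29/40772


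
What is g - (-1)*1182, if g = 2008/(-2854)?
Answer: 1685710/1427 ≈ 1181.3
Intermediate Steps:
g = -1004/1427 (g = 2008*(-1/2854) = -1004/1427 ≈ -0.70357)
g - (-1)*1182 = -1004/1427 - (-1)*1182 = -1004/1427 - 1*(-1182) = -1004/1427 + 1182 = 1685710/1427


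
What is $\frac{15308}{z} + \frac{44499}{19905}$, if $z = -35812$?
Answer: $\frac{107407704}{59403155} \approx 1.8081$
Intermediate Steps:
$\frac{15308}{z} + \frac{44499}{19905} = \frac{15308}{-35812} + \frac{44499}{19905} = 15308 \left(- \frac{1}{35812}\right) + 44499 \cdot \frac{1}{19905} = - \frac{3827}{8953} + \frac{14833}{6635} = \frac{107407704}{59403155}$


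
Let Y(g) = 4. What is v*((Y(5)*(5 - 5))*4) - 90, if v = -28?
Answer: -90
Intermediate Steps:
v*((Y(5)*(5 - 5))*4) - 90 = -28*4*(5 - 5)*4 - 90 = -28*4*0*4 - 90 = -0*4 - 90 = -28*0 - 90 = 0 - 90 = -90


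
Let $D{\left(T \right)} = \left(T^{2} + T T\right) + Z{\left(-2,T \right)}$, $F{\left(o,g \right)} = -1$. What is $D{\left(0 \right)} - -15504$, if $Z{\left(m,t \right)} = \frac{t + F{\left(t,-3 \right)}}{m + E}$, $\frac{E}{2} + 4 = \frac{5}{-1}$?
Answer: $\frac{310081}{20} \approx 15504.0$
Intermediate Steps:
$E = -18$ ($E = -8 + 2 \frac{5}{-1} = -8 + 2 \cdot 5 \left(-1\right) = -8 + 2 \left(-5\right) = -8 - 10 = -18$)
$Z{\left(m,t \right)} = \frac{-1 + t}{-18 + m}$ ($Z{\left(m,t \right)} = \frac{t - 1}{m - 18} = \frac{-1 + t}{-18 + m}$)
$D{\left(T \right)} = \frac{1}{20} + 2 T^{2} - \frac{T}{20}$ ($D{\left(T \right)} = \left(T^{2} + T T\right) + \frac{-1 + T}{-18 - 2} = \left(T^{2} + T^{2}\right) + \frac{-1 + T}{-20} = 2 T^{2} - \frac{-1 + T}{20} = 2 T^{2} - \left(- \frac{1}{20} + \frac{T}{20}\right) = \frac{1}{20} + 2 T^{2} - \frac{T}{20}$)
$D{\left(0 \right)} - -15504 = \left(\frac{1}{20} + 2 \cdot 0^{2} - 0\right) - -15504 = \left(\frac{1}{20} + 2 \cdot 0 + 0\right) + 15504 = \left(\frac{1}{20} + 0 + 0\right) + 15504 = \frac{1}{20} + 15504 = \frac{310081}{20}$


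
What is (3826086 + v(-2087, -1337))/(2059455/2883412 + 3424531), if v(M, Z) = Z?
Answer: 11028327163588/9874335839227 ≈ 1.1169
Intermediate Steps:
(3826086 + v(-2087, -1337))/(2059455/2883412 + 3424531) = (3826086 - 1337)/(2059455/2883412 + 3424531) = 3824749/(2059455*(1/2883412) + 3424531) = 3824749/(2059455/2883412 + 3424531) = 3824749/(9874335839227/2883412) = 3824749*(2883412/9874335839227) = 11028327163588/9874335839227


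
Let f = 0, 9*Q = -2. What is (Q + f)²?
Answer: 4/81 ≈ 0.049383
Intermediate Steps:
Q = -2/9 (Q = (⅑)*(-2) = -2/9 ≈ -0.22222)
(Q + f)² = (-2/9 + 0)² = (-2/9)² = 4/81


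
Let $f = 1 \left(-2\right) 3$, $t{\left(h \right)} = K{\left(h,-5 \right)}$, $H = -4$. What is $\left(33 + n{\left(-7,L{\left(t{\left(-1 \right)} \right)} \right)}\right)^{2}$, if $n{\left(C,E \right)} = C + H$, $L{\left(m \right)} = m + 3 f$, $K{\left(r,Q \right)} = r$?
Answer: $484$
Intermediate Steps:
$t{\left(h \right)} = h$
$f = -6$ ($f = \left(-2\right) 3 = -6$)
$L{\left(m \right)} = -18 + m$ ($L{\left(m \right)} = m + 3 \left(-6\right) = m - 18 = -18 + m$)
$n{\left(C,E \right)} = -4 + C$ ($n{\left(C,E \right)} = C - 4 = -4 + C$)
$\left(33 + n{\left(-7,L{\left(t{\left(-1 \right)} \right)} \right)}\right)^{2} = \left(33 - 11\right)^{2} = 22^{2} = 484$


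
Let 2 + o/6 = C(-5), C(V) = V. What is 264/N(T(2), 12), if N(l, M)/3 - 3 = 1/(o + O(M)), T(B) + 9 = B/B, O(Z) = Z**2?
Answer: 8976/307 ≈ 29.238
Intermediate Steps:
o = -42 (o = -12 + 6*(-5) = -12 - 30 = -42)
T(B) = -8 (T(B) = -9 + B/B = -9 + 1 = -8)
N(l, M) = 9 + 3/(-42 + M**2)
264/N(T(2), 12) = 264/((3*(-125 + 3*12**2)/(-42 + 12**2))) = 264/((3*(-125 + 3*144)/(-42 + 144))) = 264/((3*(-125 + 432)/102)) = 264/((3*(1/102)*307)) = 264/(307/34) = 264*(34/307) = 8976/307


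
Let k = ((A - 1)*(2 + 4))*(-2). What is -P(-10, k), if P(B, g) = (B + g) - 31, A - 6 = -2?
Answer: 77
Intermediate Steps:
A = 4 (A = 6 - 2 = 4)
k = -36 (k = ((4 - 1)*(2 + 4))*(-2) = (3*6)*(-2) = 18*(-2) = -36)
P(B, g) = -31 + B + g
-P(-10, k) = -(-31 - 10 - 36) = -1*(-77) = 77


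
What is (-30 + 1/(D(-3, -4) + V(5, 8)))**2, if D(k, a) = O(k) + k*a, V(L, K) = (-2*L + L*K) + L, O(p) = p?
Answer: 1739761/1936 ≈ 898.64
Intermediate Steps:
V(L, K) = -L + K*L (V(L, K) = (-2*L + K*L) + L = -L + K*L)
D(k, a) = k + a*k (D(k, a) = k + k*a = k + a*k)
(-30 + 1/(D(-3, -4) + V(5, 8)))**2 = (-30 + 1/(-3*(1 - 4) + 5*(-1 + 8)))**2 = (-30 + 1/(-3*(-3) + 5*7))**2 = (-30 + 1/(9 + 35))**2 = (-30 + 1/44)**2 = (-1319/44)**2 = 1739761/1936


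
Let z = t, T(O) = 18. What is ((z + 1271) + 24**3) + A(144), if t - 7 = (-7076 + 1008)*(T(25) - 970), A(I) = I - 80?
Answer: 5791902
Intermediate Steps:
A(I) = -80 + I
t = 5776743 (t = 7 + (-7076 + 1008)*(18 - 970) = 7 - 6068*(-952) = 7 + 5776736 = 5776743)
z = 5776743
((z + 1271) + 24**3) + A(144) = ((5776743 + 1271) + 24**3) + (-80 + 144) = (5778014 + 13824) + 64 = 5791838 + 64 = 5791902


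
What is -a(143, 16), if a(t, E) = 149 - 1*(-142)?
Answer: -291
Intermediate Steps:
a(t, E) = 291 (a(t, E) = 149 + 142 = 291)
-a(143, 16) = -1*291 = -291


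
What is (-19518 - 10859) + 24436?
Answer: -5941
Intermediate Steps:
(-19518 - 10859) + 24436 = -30377 + 24436 = -5941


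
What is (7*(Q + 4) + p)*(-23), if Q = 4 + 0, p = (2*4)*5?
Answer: -2208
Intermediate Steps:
p = 40 (p = 8*5 = 40)
Q = 4
(7*(Q + 4) + p)*(-23) = (7*(4 + 4) + 40)*(-23) = (7*8 + 40)*(-23) = (56 + 40)*(-23) = 96*(-23) = -2208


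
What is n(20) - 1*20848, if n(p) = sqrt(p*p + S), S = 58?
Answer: -20848 + sqrt(458) ≈ -20827.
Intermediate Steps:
n(p) = sqrt(58 + p**2) (n(p) = sqrt(p*p + 58) = sqrt(p**2 + 58) = sqrt(58 + p**2))
n(20) - 1*20848 = sqrt(58 + 20**2) - 1*20848 = sqrt(58 + 400) - 20848 = sqrt(458) - 20848 = -20848 + sqrt(458)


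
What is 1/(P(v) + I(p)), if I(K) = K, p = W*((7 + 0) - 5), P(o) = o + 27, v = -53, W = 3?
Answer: -1/20 ≈ -0.050000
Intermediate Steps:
P(o) = 27 + o
p = 6 (p = 3*((7 + 0) - 5) = 3*(7 - 5) = 3*2 = 6)
1/(P(v) + I(p)) = 1/((27 - 53) + 6) = 1/(-26 + 6) = 1/(-20) = -1/20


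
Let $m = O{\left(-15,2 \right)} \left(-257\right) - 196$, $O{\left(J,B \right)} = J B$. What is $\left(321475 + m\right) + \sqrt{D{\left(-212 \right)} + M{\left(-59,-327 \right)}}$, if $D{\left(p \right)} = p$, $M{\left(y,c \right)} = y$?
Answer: $328989 + i \sqrt{271} \approx 3.2899 \cdot 10^{5} + 16.462 i$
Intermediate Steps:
$O{\left(J,B \right)} = B J$
$m = 7514$ ($m = 2 \left(-15\right) \left(-257\right) - 196 = \left(-30\right) \left(-257\right) - 196 = 7710 - 196 = 7514$)
$\left(321475 + m\right) + \sqrt{D{\left(-212 \right)} + M{\left(-59,-327 \right)}} = \left(321475 + 7514\right) + \sqrt{-212 - 59} = 328989 + \sqrt{-271} = 328989 + i \sqrt{271}$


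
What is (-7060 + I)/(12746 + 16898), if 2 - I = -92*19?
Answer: -2655/14822 ≈ -0.17913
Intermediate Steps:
I = 1750 (I = 2 - (-92)*19 = 2 - 1*(-1748) = 2 + 1748 = 1750)
(-7060 + I)/(12746 + 16898) = (-7060 + 1750)/(12746 + 16898) = -5310/29644 = -5310*1/29644 = -2655/14822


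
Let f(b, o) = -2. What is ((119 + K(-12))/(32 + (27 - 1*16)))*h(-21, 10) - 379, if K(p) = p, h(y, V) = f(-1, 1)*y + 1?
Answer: -272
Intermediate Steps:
h(y, V) = 1 - 2*y (h(y, V) = -2*y + 1 = 1 - 2*y)
((119 + K(-12))/(32 + (27 - 1*16)))*h(-21, 10) - 379 = ((119 - 12)/(32 + (27 - 1*16)))*(1 - 2*(-21)) - 379 = (107/(32 + (27 - 16)))*(1 + 42) - 379 = (107/(32 + 11))*43 - 379 = (107/43)*43 - 379 = 107 - 379 = -272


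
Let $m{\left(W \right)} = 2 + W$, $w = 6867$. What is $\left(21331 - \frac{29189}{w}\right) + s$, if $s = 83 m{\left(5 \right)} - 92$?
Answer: $\frac{149808751}{6867} \approx 21816.0$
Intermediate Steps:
$s = 489$ ($s = 83 \left(2 + 5\right) - 92 = 83 \cdot 7 - 92 = 581 - 92 = 489$)
$\left(21331 - \frac{29189}{w}\right) + s = \left(21331 - \frac{29189}{6867}\right) + 489 = \frac{146450788}{6867} + 489 = \frac{149808751}{6867}$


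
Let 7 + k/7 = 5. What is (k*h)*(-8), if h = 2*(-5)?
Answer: -1120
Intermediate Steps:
k = -14 (k = -49 + 7*5 = -49 + 35 = -14)
h = -10
(k*h)*(-8) = -14*(-10)*(-8) = 140*(-8) = -1120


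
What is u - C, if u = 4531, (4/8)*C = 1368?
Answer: 1795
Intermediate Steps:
C = 2736 (C = 2*1368 = 2736)
u - C = 4531 - 1*2736 = 4531 - 2736 = 1795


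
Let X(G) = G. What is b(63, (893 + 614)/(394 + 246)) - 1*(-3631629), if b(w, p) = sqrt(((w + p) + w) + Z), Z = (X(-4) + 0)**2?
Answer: 3631629 + sqrt(923870)/80 ≈ 3.6316e+6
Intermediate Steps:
Z = 16 (Z = (-4 + 0)**2 = (-4)**2 = 16)
b(w, p) = sqrt(16 + p + 2*w) (b(w, p) = sqrt(((w + p) + w) + 16) = sqrt(((p + w) + w) + 16) = sqrt((p + 2*w) + 16) = sqrt(16 + p + 2*w))
b(63, (893 + 614)/(394 + 246)) - 1*(-3631629) = sqrt(16 + (893 + 614)/(394 + 246) + 2*63) - 1*(-3631629) = sqrt(16 + 1507/640 + 126) + 3631629 = sqrt(92387/640) + 3631629 = sqrt(923870)/80 + 3631629 = 3631629 + sqrt(923870)/80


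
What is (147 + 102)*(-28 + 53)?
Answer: 6225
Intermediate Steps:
(147 + 102)*(-28 + 53) = 249*25 = 6225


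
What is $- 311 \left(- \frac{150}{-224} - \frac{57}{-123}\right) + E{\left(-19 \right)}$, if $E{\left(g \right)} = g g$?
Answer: $\frac{39579}{4592} \approx 8.6191$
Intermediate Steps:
$E{\left(g \right)} = g^{2}$
$- 311 \left(- \frac{150}{-224} - \frac{57}{-123}\right) + E{\left(-19 \right)} = - 311 \left(- \frac{150}{-224} - \frac{57}{-123}\right) + \left(-19\right)^{2} = - 311 \left(\left(-150\right) \left(- \frac{1}{224}\right) - - \frac{19}{41}\right) + 361 = - 311 \left(\frac{75}{112} + \frac{19}{41}\right) + 361 = \left(-311\right) \frac{5203}{4592} + 361 = - \frac{1618133}{4592} + 361 = \frac{39579}{4592}$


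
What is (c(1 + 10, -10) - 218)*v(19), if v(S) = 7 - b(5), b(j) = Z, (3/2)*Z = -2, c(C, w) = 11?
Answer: -1725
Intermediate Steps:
Z = -4/3 (Z = (2/3)*(-2) = -4/3 ≈ -1.3333)
b(j) = -4/3
v(S) = 25/3 (v(S) = 7 - 1*(-4/3) = 7 + 4/3 = 25/3)
(c(1 + 10, -10) - 218)*v(19) = (11 - 218)*(25/3) = -207*25/3 = -1725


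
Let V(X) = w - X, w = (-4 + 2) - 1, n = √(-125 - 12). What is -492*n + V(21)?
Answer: -24 - 492*I*√137 ≈ -24.0 - 5758.7*I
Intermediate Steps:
n = I*√137 (n = √(-137) = I*√137 ≈ 11.705*I)
w = -3 (w = -2 - 1 = -3)
V(X) = -3 - X
-492*n + V(21) = -492*I*√137 + (-3 - 1*21) = -492*I*√137 + (-3 - 21) = -492*I*√137 - 24 = -24 - 492*I*√137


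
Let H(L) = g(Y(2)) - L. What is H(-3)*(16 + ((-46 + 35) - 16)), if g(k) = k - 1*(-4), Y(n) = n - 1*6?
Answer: -33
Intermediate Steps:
Y(n) = -6 + n (Y(n) = n - 6 = -6 + n)
g(k) = 4 + k (g(k) = k + 4 = 4 + k)
H(L) = -L (H(L) = (4 + (-6 + 2)) - L = (4 - 4) - L = 0 - L = -L)
H(-3)*(16 + ((-46 + 35) - 16)) = (-1*(-3))*(16 + ((-46 + 35) - 16)) = 3*(16 + (-11 - 16)) = 3*(16 - 27) = 3*(-11) = -33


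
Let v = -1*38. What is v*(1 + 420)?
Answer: -15998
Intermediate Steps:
v = -38
v*(1 + 420) = -38*(1 + 420) = -38*421 = -15998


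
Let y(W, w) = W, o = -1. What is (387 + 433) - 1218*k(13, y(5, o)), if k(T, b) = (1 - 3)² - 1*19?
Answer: 19090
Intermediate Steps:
k(T, b) = -15 (k(T, b) = (-2)² - 19 = 4 - 19 = -15)
(387 + 433) - 1218*k(13, y(5, o)) = (387 + 433) - 1218*(-15) = 820 + 18270 = 19090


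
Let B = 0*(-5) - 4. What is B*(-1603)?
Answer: 6412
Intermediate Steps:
B = -4 (B = 0 - 4 = -4)
B*(-1603) = -4*(-1603) = 6412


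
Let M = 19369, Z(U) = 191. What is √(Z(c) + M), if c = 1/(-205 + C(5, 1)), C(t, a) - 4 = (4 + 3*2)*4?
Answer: 2*√4890 ≈ 139.86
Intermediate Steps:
C(t, a) = 44 (C(t, a) = 4 + (4 + 3*2)*4 = 4 + (4 + 6)*4 = 4 + 10*4 = 4 + 40 = 44)
c = -1/161 (c = 1/(-205 + 44) = 1/(-161) = -1/161 ≈ -0.0062112)
√(Z(c) + M) = √(191 + 19369) = √19560 = 2*√4890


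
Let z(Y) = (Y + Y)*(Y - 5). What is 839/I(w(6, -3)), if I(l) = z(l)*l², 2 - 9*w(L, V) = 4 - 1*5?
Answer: -67959/28 ≈ -2427.1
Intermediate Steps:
z(Y) = 2*Y*(-5 + Y) (z(Y) = (2*Y)*(-5 + Y) = 2*Y*(-5 + Y))
w(L, V) = ⅓ (w(L, V) = 2/9 - (4 - 1*5)/9 = 2/9 - (4 - 5)/9 = 2/9 - ⅑*(-1) = 2/9 + ⅑ = ⅓)
I(l) = 2*l³*(-5 + l) (I(l) = (2*l*(-5 + l))*l² = 2*l³*(-5 + l))
839/I(w(6, -3)) = 839/((2*(⅓)³*(-5 + ⅓))) = 839/((2*(1/27)*(-14/3))) = 839/(-28/81) = 839*(-81/28) = -67959/28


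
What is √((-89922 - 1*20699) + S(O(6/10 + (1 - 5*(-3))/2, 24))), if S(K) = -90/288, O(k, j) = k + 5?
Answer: I*√1769941/4 ≈ 332.6*I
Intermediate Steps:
O(k, j) = 5 + k
S(K) = -5/16 (S(K) = -90*1/288 = -5/16)
√((-89922 - 1*20699) + S(O(6/10 + (1 - 5*(-3))/2, 24))) = √((-89922 - 1*20699) - 5/16) = √((-89922 - 20699) - 5/16) = √(-110621 - 5/16) = √(-1769941/16) = I*√1769941/4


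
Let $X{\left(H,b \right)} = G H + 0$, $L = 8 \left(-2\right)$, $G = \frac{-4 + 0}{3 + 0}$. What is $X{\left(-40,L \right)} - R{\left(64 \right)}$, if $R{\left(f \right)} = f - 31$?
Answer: $\frac{61}{3} \approx 20.333$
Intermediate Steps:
$R{\left(f \right)} = -31 + f$ ($R{\left(f \right)} = f - 31 = -31 + f$)
$G = - \frac{4}{3} \approx -1.3333$
$L = -16$
$X{\left(H,b \right)} = - \frac{4 H}{3}$ ($X{\left(H,b \right)} = - \frac{4 H}{3} + 0 = - \frac{4 H}{3}$)
$X{\left(-40,L \right)} - R{\left(64 \right)} = \left(- \frac{4}{3}\right) \left(-40\right) - \left(-31 + 64\right) = \frac{160}{3} - 33 = \frac{61}{3}$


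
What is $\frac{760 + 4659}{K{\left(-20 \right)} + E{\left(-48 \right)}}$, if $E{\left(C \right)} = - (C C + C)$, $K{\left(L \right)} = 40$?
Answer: $- \frac{5419}{2216} \approx -2.4454$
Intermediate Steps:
$E{\left(C \right)} = - C - C^{2}$ ($E{\left(C \right)} = - (C^{2} + C) = - (C + C^{2}) = - C - C^{2}$)
$\frac{760 + 4659}{K{\left(-20 \right)} + E{\left(-48 \right)}} = \frac{760 + 4659}{40 - - 48 \left(1 - 48\right)} = \frac{5419}{40 - \left(-48\right) \left(-47\right)} = \frac{5419}{40 - 2256} = \frac{5419}{-2216} = 5419 \left(- \frac{1}{2216}\right) = - \frac{5419}{2216}$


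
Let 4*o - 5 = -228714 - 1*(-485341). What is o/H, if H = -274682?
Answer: -32079/137341 ≈ -0.23357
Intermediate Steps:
o = 64158 (o = 5/4 + (-228714 - 1*(-485341))/4 = 5/4 + (-228714 + 485341)/4 = 5/4 + (1/4)*256627 = 5/4 + 256627/4 = 64158)
o/H = 64158/(-274682) = 64158*(-1/274682) = -32079/137341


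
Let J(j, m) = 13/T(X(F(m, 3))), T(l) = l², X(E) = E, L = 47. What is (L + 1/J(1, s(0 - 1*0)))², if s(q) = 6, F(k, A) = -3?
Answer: 384400/169 ≈ 2274.6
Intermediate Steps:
J(j, m) = 13/9 (J(j, m) = 13/((-3)²) = 13/9)
(L + 1/J(1, s(0 - 1*0)))² = (47 + 1/(13/9))² = (47 + 9/13)² = (620/13)² = 384400/169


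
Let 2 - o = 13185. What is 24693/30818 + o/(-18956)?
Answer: 437177101/292093004 ≈ 1.4967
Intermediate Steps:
o = -13183 (o = 2 - 1*13185 = 2 - 13185 = -13183)
24693/30818 + o/(-18956) = 24693/30818 - 13183/(-18956) = 24693*(1/30818) - 13183*(-1/18956) = 24693/30818 + 13183/18956 = 437177101/292093004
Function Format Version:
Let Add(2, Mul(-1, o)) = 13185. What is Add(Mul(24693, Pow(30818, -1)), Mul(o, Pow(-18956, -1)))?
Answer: Rational(437177101, 292093004) ≈ 1.4967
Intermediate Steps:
o = -13183 (o = Add(2, Mul(-1, 13185)) = Add(2, -13185) = -13183)
Add(Mul(24693, Pow(30818, -1)), Mul(o, Pow(-18956, -1))) = Add(Mul(24693, Pow(30818, -1)), Mul(-13183, Pow(-18956, -1))) = Add(Mul(24693, Rational(1, 30818)), Mul(-13183, Rational(-1, 18956))) = Add(Rational(24693, 30818), Rational(13183, 18956)) = Rational(437177101, 292093004)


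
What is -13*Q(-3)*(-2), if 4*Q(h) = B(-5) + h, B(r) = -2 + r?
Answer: -65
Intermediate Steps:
Q(h) = -7/4 + h/4 (Q(h) = ((-2 - 5) + h)/4 = (-7 + h)/4 = -7/4 + h/4)
-13*Q(-3)*(-2) = -13*(-7/4 + (¼)*(-3))*(-2) = -13*(-7/4 - ¾)*(-2) = -13*(-5/2)*(-2) = (65/2)*(-2) = -65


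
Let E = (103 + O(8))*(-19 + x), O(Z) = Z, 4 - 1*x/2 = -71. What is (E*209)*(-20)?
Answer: -60781380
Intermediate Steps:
x = 150 (x = 8 - 2*(-71) = 8 + 142 = 150)
E = 14541 (E = (103 + 8)*(-19 + 150) = 111*131 = 14541)
(E*209)*(-20) = (14541*209)*(-20) = 3039069*(-20) = -60781380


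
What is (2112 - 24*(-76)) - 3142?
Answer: 794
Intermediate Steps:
(2112 - 24*(-76)) - 3142 = (2112 + 1824) - 3142 = 3936 - 3142 = 794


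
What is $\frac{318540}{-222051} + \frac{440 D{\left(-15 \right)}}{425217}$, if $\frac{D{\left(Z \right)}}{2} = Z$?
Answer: $- \frac{15375521820}{10491095563} \approx -1.4656$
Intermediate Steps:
$D{\left(Z \right)} = 2 Z$
$\frac{318540}{-222051} + \frac{440 D{\left(-15 \right)}}{425217} = \frac{318540}{-222051} + \frac{440 \cdot 2 \left(-15\right)}{425217} = 318540 \left(- \frac{1}{222051}\right) + 440 \left(-30\right) \frac{1}{425217} = - \frac{106180}{74017} - \frac{4400}{141739} = - \frac{15375521820}{10491095563}$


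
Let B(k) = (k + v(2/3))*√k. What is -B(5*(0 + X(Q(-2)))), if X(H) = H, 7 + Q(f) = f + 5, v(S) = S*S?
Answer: 352*I*√5/9 ≈ 87.455*I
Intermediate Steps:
v(S) = S²
Q(f) = -2 + f (Q(f) = -7 + (f + 5) = -7 + (5 + f) = -2 + f)
B(k) = √k*(4/9 + k) (B(k) = (k + (2/3)²)*√k = (k + (2*(⅓))²)*√k = (k + (⅔)²)*√k = (k + 4/9)*√k = (4/9 + k)*√k = √k*(4/9 + k))
-B(5*(0 + X(Q(-2)))) = -√(5*(0 + (-2 - 2)))*(4/9 + 5*(0 + (-2 - 2))) = -√(5*(0 - 4))*(4/9 + 5*(0 - 4)) = -√(5*(-4))*(4/9 + 5*(-4)) = -√(-20)*(4/9 - 20) = -2*I*√5*(-176)/9 = -(-352)*I*√5/9 = 352*I*√5/9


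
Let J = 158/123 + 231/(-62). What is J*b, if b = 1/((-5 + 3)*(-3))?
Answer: -18617/45756 ≈ -0.40688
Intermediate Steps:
J = -18617/7626 (J = 158*(1/123) + 231*(-1/62) = 158/123 - 231/62 = -18617/7626 ≈ -2.4413)
b = ⅙ (b = 1/(-2*(-3)) = 1/6 = ⅙ ≈ 0.16667)
J*b = -18617/7626*⅙ = -18617/45756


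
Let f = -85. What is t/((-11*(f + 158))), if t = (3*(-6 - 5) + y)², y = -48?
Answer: -6561/803 ≈ -8.1706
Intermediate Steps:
t = 6561 (t = (3*(-6 - 5) - 48)² = (3*(-11) - 48)² = (-33 - 48)² = (-81)² = 6561)
t/((-11*(f + 158))) = 6561/((-11*(-85 + 158))) = 6561/((-11*73)) = 6561/(-803) = 6561*(-1/803) = -6561/803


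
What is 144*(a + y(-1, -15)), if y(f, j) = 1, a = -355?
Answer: -50976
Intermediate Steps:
144*(a + y(-1, -15)) = 144*(-355 + 1) = 144*(-354) = -50976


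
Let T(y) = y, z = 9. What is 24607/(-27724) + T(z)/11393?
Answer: -280098035/315859532 ≈ -0.88678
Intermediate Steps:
24607/(-27724) + T(z)/11393 = 24607/(-27724) + 9/11393 = 24607*(-1/27724) + 9*(1/11393) = -24607/27724 + 9/11393 = -280098035/315859532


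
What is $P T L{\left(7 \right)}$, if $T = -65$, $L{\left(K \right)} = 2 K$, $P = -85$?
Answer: $77350$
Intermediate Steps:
$P T L{\left(7 \right)} = \left(-85\right) \left(-65\right) 2 \cdot 7 = 5525 \cdot 14 = 77350$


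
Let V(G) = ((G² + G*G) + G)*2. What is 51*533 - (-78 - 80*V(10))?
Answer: 60861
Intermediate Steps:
V(G) = 2*G + 4*G² (V(G) = ((G² + G²) + G)*2 = (2*G² + G)*2 = (G + 2*G²)*2 = 2*G + 4*G²)
51*533 - (-78 - 80*V(10)) = 51*533 - (-78 - 160*10*(1 + 2*10)) = 27183 - (-78 - 160*10*(1 + 20)) = 27183 - (-78 - 160*10*21) = 27183 - (-78 - 80*420) = 27183 - (-78 - 33600) = 27183 - 1*(-33678) = 27183 + 33678 = 60861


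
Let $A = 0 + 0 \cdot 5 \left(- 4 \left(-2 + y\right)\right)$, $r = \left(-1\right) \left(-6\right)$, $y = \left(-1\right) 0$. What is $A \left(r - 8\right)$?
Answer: $0$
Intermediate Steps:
$y = 0$
$r = 6$
$A = 0$ ($A = 0 + 0 \cdot 5 \left(- 4 \left(-2 + 0\right)\right) = 0 + 0 \left(\left(-4\right) \left(-2\right)\right) = 0 + 0 \cdot 8 = 0 + 0 = 0$)
$A \left(r - 8\right) = 0 \left(6 - 8\right) = 0 \left(-2\right) = 0$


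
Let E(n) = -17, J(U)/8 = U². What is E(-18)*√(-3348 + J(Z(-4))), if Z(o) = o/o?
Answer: -34*I*√835 ≈ -982.48*I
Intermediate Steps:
Z(o) = 1
J(U) = 8*U²
E(-18)*√(-3348 + J(Z(-4))) = -17*√(-3348 + 8*1²) = -17*√(-3348 + 8*1) = -17*√(-3348 + 8) = -34*I*√835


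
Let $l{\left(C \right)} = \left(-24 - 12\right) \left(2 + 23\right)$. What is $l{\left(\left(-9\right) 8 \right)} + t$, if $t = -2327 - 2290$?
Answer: $-5517$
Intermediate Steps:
$t = -4617$
$l{\left(C \right)} = -900$ ($l{\left(C \right)} = \left(-36\right) 25 = -900$)
$l{\left(\left(-9\right) 8 \right)} + t = -900 - 4617 = -5517$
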